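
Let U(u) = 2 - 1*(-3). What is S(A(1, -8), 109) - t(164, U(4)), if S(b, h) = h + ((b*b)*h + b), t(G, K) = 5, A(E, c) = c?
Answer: 7072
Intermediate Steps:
U(u) = 5 (U(u) = 2 + 3 = 5)
S(b, h) = b + h + h*b² (S(b, h) = h + (b²*h + b) = h + (h*b² + b) = h + (b + h*b²) = b + h + h*b²)
S(A(1, -8), 109) - t(164, U(4)) = (-8 + 109 + 109*(-8)²) - 1*5 = (-8 + 109 + 109*64) - 5 = (-8 + 109 + 6976) - 5 = 7077 - 5 = 7072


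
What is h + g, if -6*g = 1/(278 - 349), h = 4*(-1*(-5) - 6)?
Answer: -1703/426 ≈ -3.9977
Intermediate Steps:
h = -4 (h = 4*(5 - 6) = 4*(-1) = -4)
g = 1/426 (g = -1/(6*(278 - 349)) = -⅙/(-71) = -⅙*(-1/71) = 1/426 ≈ 0.0023474)
h + g = -4 + 1/426 = -1703/426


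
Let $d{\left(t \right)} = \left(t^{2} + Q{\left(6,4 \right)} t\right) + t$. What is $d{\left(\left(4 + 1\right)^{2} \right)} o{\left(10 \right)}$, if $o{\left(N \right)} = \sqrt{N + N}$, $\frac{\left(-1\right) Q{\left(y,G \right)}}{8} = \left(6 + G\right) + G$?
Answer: $- 4300 \sqrt{5} \approx -9615.1$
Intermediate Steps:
$Q{\left(y,G \right)} = -48 - 16 G$ ($Q{\left(y,G \right)} = - 8 \left(\left(6 + G\right) + G\right) = - 8 \left(6 + 2 G\right) = -48 - 16 G$)
$o{\left(N \right)} = \sqrt{2} \sqrt{N}$ ($o{\left(N \right)} = \sqrt{2 N} = \sqrt{2} \sqrt{N}$)
$d{\left(t \right)} = t^{2} - 111 t$ ($d{\left(t \right)} = \left(t^{2} + \left(-48 - 64\right) t\right) + t = \left(t^{2} - 112 t\right) + t = t^{2} - 111 t$)
$d{\left(\left(4 + 1\right)^{2} \right)} o{\left(10 \right)} = \left(4 + 1\right)^{2} \left(-111 + \left(4 + 1\right)^{2}\right) \sqrt{2} \sqrt{10} = 5^{2} \left(-111 + 5^{2}\right) 2 \sqrt{5} = 25 \left(-111 + 25\right) 2 \sqrt{5} = 25 \left(-86\right) 2 \sqrt{5} = - 2150 \cdot 2 \sqrt{5} = - 4300 \sqrt{5}$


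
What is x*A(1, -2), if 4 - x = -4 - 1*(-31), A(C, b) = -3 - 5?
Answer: 184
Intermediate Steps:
A(C, b) = -8
x = -23 (x = 4 - (-4 - 1*(-31)) = 4 - (-4 + 31) = 4 - 1*27 = 4 - 27 = -23)
x*A(1, -2) = -23*(-8) = 184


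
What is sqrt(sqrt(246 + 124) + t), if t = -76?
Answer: sqrt(-76 + sqrt(370)) ≈ 7.5342*I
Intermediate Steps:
sqrt(sqrt(246 + 124) + t) = sqrt(sqrt(246 + 124) - 76) = sqrt(sqrt(370) - 76) = sqrt(-76 + sqrt(370))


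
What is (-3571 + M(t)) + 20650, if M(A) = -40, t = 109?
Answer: 17039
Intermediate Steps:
(-3571 + M(t)) + 20650 = (-3571 - 40) + 20650 = -3611 + 20650 = 17039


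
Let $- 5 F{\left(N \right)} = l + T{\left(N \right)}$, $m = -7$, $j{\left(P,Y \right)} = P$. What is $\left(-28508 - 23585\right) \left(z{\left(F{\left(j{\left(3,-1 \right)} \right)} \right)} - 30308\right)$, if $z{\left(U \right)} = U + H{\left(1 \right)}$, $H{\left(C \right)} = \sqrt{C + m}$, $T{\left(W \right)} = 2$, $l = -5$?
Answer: $\frac{7894016941}{5} - 52093 i \sqrt{6} \approx 1.5788 \cdot 10^{9} - 1.276 \cdot 10^{5} i$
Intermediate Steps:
$F{\left(N \right)} = \frac{3}{5}$ ($F{\left(N \right)} = - \frac{-5 + 2}{5} = \left(- \frac{1}{5}\right) \left(-3\right) = \frac{3}{5}$)
$H{\left(C \right)} = \sqrt{-7 + C}$ ($H{\left(C \right)} = \sqrt{C - 7} = \sqrt{-7 + C}$)
$z{\left(U \right)} = U + i \sqrt{6}$ ($z{\left(U \right)} = U + \sqrt{-7 + 1} = U + \sqrt{-6} = U + i \sqrt{6}$)
$\left(-28508 - 23585\right) \left(z{\left(F{\left(j{\left(3,-1 \right)} \right)} \right)} - 30308\right) = \left(-28508 - 23585\right) \left(\left(\frac{3}{5} + i \sqrt{6}\right) - 30308\right) = - 52093 \left(- \frac{151537}{5} + i \sqrt{6}\right) = \frac{7894016941}{5} - 52093 i \sqrt{6}$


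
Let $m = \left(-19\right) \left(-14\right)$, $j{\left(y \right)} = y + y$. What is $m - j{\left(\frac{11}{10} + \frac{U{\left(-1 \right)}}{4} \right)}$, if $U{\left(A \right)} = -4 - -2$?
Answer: $\frac{1324}{5} \approx 264.8$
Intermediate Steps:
$U{\left(A \right)} = -2$ ($U{\left(A \right)} = -4 + 2 = -2$)
$j{\left(y \right)} = 2 y$
$m = 266$
$m - j{\left(\frac{11}{10} + \frac{U{\left(-1 \right)}}{4} \right)} = 266 - 2 \left(\frac{11}{10} - \frac{2}{4}\right) = 266 - 2 \left(11 \cdot \frac{1}{10} - \frac{1}{2}\right) = 266 - 2 \left(\frac{11}{10} - \frac{1}{2}\right) = 266 - 2 \cdot \frac{3}{5} = 266 - \frac{6}{5} = \frac{1324}{5}$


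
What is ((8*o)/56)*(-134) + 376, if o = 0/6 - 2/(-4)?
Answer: 2565/7 ≈ 366.43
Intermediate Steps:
o = ½ (o = 0*(⅙) - 2*(-¼) = 0 + ½ = ½ ≈ 0.50000)
((8*o)/56)*(-134) + 376 = ((8*(½))/56)*(-134) + 376 = (4*(1/56))*(-134) + 376 = (1/14)*(-134) + 376 = -67/7 + 376 = 2565/7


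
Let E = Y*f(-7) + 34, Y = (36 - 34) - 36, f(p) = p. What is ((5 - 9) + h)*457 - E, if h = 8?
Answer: 1556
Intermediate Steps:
Y = -34 (Y = 2 - 36 = -34)
E = 272 (E = -34*(-7) + 34 = 238 + 34 = 272)
((5 - 9) + h)*457 - E = ((5 - 9) + 8)*457 - 1*272 = (-4 + 8)*457 - 272 = 4*457 - 272 = 1828 - 272 = 1556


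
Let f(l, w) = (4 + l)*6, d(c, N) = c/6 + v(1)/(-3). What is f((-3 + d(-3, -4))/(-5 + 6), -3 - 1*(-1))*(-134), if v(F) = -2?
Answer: -938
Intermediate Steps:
d(c, N) = ⅔ + c/6 (d(c, N) = c/6 - 2/(-3) = c*(⅙) - 2*(-⅓) = c/6 + ⅔ = ⅔ + c/6)
f(l, w) = 24 + 6*l
f((-3 + d(-3, -4))/(-5 + 6), -3 - 1*(-1))*(-134) = (24 + 6*((-3 + (⅔ + (⅙)*(-3)))/(-5 + 6)))*(-134) = (24 + 6*((-3 + (⅔ - ½))/1))*(-134) = (24 + 6*((-3 + ⅙)*1))*(-134) = (24 + 6*(-17/6*1))*(-134) = (24 + 6*(-17/6))*(-134) = (24 - 17)*(-134) = 7*(-134) = -938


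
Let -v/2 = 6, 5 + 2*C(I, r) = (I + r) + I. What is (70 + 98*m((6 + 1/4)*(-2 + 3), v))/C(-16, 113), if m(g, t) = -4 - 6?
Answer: -455/19 ≈ -23.947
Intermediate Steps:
C(I, r) = -5/2 + I + r/2 (C(I, r) = -5/2 + ((I + r) + I)/2 = -5/2 + (r + 2*I)/2 = -5/2 + (I + r/2) = -5/2 + I + r/2)
v = -12 (v = -2*6 = -12)
m(g, t) = -10
(70 + 98*m((6 + 1/4)*(-2 + 3), v))/C(-16, 113) = (70 + 98*(-10))/(-5/2 - 16 + (1/2)*113) = (70 - 980)/(-5/2 - 16 + 113/2) = -910/38 = -910*1/38 = -455/19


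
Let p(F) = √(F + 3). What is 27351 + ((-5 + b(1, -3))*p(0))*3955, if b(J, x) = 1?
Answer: 27351 - 15820*√3 ≈ -50.044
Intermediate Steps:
p(F) = √(3 + F)
27351 + ((-5 + b(1, -3))*p(0))*3955 = 27351 + ((-5 + 1)*√(3 + 0))*3955 = 27351 - 4*√3*3955 = 27351 - 15820*√3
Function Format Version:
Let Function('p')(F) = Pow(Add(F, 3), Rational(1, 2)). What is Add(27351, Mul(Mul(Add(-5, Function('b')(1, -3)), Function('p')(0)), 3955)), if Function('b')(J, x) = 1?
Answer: Add(27351, Mul(-15820, Pow(3, Rational(1, 2)))) ≈ -50.044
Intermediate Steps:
Function('p')(F) = Pow(Add(3, F), Rational(1, 2))
Add(27351, Mul(Mul(Add(-5, Function('b')(1, -3)), Function('p')(0)), 3955)) = Add(27351, Mul(Mul(Add(-5, 1), Pow(Add(3, 0), Rational(1, 2))), 3955)) = Add(27351, Mul(Mul(-4, Pow(3, Rational(1, 2))), 3955)) = Add(27351, Mul(-15820, Pow(3, Rational(1, 2))))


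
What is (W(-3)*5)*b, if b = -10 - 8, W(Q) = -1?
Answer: 90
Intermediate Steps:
b = -18
(W(-3)*5)*b = -1*5*(-18) = -5*(-18) = 90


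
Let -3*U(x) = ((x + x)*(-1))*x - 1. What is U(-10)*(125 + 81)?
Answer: 13802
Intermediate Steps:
U(x) = ⅓ + 2*x²/3 (U(x) = -(((x + x)*(-1))*x - 1)/3 = -(((2*x)*(-1))*x - 1)/3 = -((-2*x)*x - 1)/3 = -(-2*x² - 1)/3 = -(-1 - 2*x²)/3 = ⅓ + 2*x²/3)
U(-10)*(125 + 81) = (⅓ + (⅔)*(-10)²)*(125 + 81) = (⅓ + (⅔)*100)*206 = (⅓ + 200/3)*206 = 67*206 = 13802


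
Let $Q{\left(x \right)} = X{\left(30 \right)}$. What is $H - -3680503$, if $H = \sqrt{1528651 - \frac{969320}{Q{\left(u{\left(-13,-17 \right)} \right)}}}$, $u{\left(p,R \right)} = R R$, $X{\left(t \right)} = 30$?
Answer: $3680503 + \frac{\sqrt{13467063}}{3} \approx 3.6817 \cdot 10^{6}$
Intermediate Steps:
$u{\left(p,R \right)} = R^{2}$
$Q{\left(x \right)} = 30$
$H = \frac{\sqrt{13467063}}{3}$ ($H = \sqrt{1528651 - \frac{969320}{30}} = \sqrt{1528651 - \frac{96932}{3}} = \sqrt{\frac{4489021}{3}} = \frac{\sqrt{13467063}}{3} \approx 1223.3$)
$H - -3680503 = \frac{\sqrt{13467063}}{3} - -3680503 = \frac{\sqrt{13467063}}{3} + 3680503 = 3680503 + \frac{\sqrt{13467063}}{3}$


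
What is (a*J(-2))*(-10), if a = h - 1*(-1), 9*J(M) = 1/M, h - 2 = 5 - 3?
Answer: 25/9 ≈ 2.7778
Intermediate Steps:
h = 4 (h = 2 + (5 - 3) = 2 + 2 = 4)
J(M) = 1/(9*M)
a = 5 (a = 4 - 1*(-1) = 4 + 1 = 5)
(a*J(-2))*(-10) = (5*((⅑)/(-2)))*(-10) = (5*((⅑)*(-½)))*(-10) = (5*(-1/18))*(-10) = -5/18*(-10) = 25/9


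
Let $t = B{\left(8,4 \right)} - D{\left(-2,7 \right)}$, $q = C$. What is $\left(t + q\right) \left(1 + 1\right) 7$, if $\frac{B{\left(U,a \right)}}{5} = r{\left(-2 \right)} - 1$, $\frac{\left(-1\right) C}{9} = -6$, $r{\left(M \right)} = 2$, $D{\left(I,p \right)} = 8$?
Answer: $714$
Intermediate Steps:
$C = 54$ ($C = \left(-9\right) \left(-6\right) = 54$)
$q = 54$
$B{\left(U,a \right)} = 5$ ($B{\left(U,a \right)} = 5 \left(2 - 1\right) = 5 \cdot 1 = 5$)
$t = -3$ ($t = 5 - 8 = -3$)
$\left(t + q\right) \left(1 + 1\right) 7 = \left(-3 + 54\right) \left(1 + 1\right) 7 = 51 \cdot 2 \cdot 7 = 51 \cdot 14 = 714$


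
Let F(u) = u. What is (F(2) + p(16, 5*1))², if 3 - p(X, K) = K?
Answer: 0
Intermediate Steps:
p(X, K) = 3 - K
(F(2) + p(16, 5*1))² = (2 + (3 - 5))² = (2 - 2)² = 0² = 0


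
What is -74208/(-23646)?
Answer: 12368/3941 ≈ 3.1383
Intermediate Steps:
-74208/(-23646) = -74208*(-1)/23646 = -2*(-6184/3941) = 12368/3941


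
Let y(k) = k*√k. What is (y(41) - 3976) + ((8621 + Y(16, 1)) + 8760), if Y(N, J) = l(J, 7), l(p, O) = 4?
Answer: 13409 + 41*√41 ≈ 13672.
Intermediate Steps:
y(k) = k^(3/2)
Y(N, J) = 4
(y(41) - 3976) + ((8621 + Y(16, 1)) + 8760) = (41^(3/2) - 3976) + ((8621 + 4) + 8760) = (41*√41 - 3976) + (8625 + 8760) = (-3976 + 41*√41) + 17385 = 13409 + 41*√41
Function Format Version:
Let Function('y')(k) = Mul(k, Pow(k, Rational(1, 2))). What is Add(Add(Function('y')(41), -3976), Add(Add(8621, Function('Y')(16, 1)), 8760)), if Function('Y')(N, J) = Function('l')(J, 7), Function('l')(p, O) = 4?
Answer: Add(13409, Mul(41, Pow(41, Rational(1, 2)))) ≈ 13672.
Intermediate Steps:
Function('y')(k) = Pow(k, Rational(3, 2))
Function('Y')(N, J) = 4
Add(Add(Function('y')(41), -3976), Add(Add(8621, Function('Y')(16, 1)), 8760)) = Add(Add(Pow(41, Rational(3, 2)), -3976), Add(Add(8621, 4), 8760)) = Add(Add(Mul(41, Pow(41, Rational(1, 2))), -3976), Add(8625, 8760)) = Add(Add(-3976, Mul(41, Pow(41, Rational(1, 2)))), 17385) = Add(13409, Mul(41, Pow(41, Rational(1, 2))))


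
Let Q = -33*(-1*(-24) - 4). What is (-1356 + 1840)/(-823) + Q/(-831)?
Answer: 46992/227971 ≈ 0.20613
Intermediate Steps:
Q = -660 (Q = -33*(24 - 4) = -33*20 = -660)
(-1356 + 1840)/(-823) + Q/(-831) = (-1356 + 1840)/(-823) - 660/(-831) = 484*(-1/823) - 660*(-1/831) = -484/823 + 220/277 = 46992/227971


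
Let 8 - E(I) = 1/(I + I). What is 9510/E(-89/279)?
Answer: 1692780/1703 ≈ 994.00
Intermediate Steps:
E(I) = 8 - 1/(2*I) (E(I) = 8 - 1/(I + I) = 8 - 1/(2*I))
9510/E(-89/279) = 9510/(8 - 1/(2*((-89/279)))) = 9510/(8 - 1/(2*((-89*1/279)))) = 9510/(8 - 1/(2*(-89/279))) = 9510/(8 - ½*(-279/89)) = 9510/(8 + 279/178) = 9510/(1703/178) = 9510*(178/1703) = 1692780/1703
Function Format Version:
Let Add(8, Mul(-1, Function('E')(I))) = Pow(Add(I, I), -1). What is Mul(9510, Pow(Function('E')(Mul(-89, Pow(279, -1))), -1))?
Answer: Rational(1692780, 1703) ≈ 994.00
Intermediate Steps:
Function('E')(I) = Add(8, Mul(Rational(-1, 2), Pow(I, -1))) (Function('E')(I) = Add(8, Mul(-1, Pow(Add(I, I), -1))) = Add(8, Mul(-1, Pow(Mul(2, I), -1))) = Add(8, Mul(-1, Mul(Rational(1, 2), Pow(I, -1)))) = Add(8, Mul(Rational(-1, 2), Pow(I, -1))))
Mul(9510, Pow(Function('E')(Mul(-89, Pow(279, -1))), -1)) = Mul(9510, Pow(Add(8, Mul(Rational(-1, 2), Pow(Mul(-89, Pow(279, -1)), -1))), -1)) = Mul(9510, Pow(Add(8, Mul(Rational(-1, 2), Pow(Mul(-89, Rational(1, 279)), -1))), -1)) = Mul(9510, Pow(Add(8, Mul(Rational(-1, 2), Pow(Rational(-89, 279), -1))), -1)) = Mul(9510, Pow(Add(8, Mul(Rational(-1, 2), Rational(-279, 89))), -1)) = Mul(9510, Pow(Add(8, Rational(279, 178)), -1)) = Mul(9510, Pow(Rational(1703, 178), -1)) = Mul(9510, Rational(178, 1703)) = Rational(1692780, 1703)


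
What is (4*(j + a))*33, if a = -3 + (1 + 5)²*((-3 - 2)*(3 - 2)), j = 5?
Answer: -23496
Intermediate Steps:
a = -183 (a = -3 + 6²*(-5*1) = -3 + 36*(-5) = -3 - 180 = -183)
(4*(j + a))*33 = (4*(5 - 183))*33 = (4*(-178))*33 = -712*33 = -23496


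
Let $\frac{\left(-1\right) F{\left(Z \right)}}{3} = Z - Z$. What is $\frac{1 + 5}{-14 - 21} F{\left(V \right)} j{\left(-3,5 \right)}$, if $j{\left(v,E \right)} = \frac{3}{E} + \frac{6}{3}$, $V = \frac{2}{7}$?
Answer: $0$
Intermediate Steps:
$V = \frac{2}{7}$ ($V = 2 \cdot \frac{1}{7} = \frac{2}{7} \approx 0.28571$)
$F{\left(Z \right)} = 0$ ($F{\left(Z \right)} = - 3 \left(Z - Z\right) = \left(-3\right) 0 = 0$)
$j{\left(v,E \right)} = 2 + \frac{3}{E}$ ($j{\left(v,E \right)} = \frac{3}{E} + 6 \cdot \frac{1}{3} = \frac{3}{E} + 2 = 2 + \frac{3}{E}$)
$\frac{1 + 5}{-14 - 21} F{\left(V \right)} j{\left(-3,5 \right)} = \frac{1 + 5}{-14 - 21} \cdot 0 \left(2 + \frac{3}{5}\right) = \frac{6}{-35} \cdot 0 \left(2 + 3 \cdot \frac{1}{5}\right) = 6 \left(- \frac{1}{35}\right) 0 \left(2 + \frac{3}{5}\right) = \left(- \frac{6}{35}\right) 0 \cdot \frac{13}{5} = 0 \cdot \frac{13}{5} = 0$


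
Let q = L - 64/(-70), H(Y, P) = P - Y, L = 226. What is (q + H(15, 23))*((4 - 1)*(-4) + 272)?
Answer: 427544/7 ≈ 61078.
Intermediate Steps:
q = 7942/35 (q = 226 - 64/(-70) = 226 - 64*(-1)/70 = 226 - 1*(-32/35) = 226 + 32/35 = 7942/35 ≈ 226.91)
(q + H(15, 23))*((4 - 1)*(-4) + 272) = (7942/35 + (23 - 1*15))*((4 - 1)*(-4) + 272) = (7942/35 + (23 - 15))*(3*(-4) + 272) = (7942/35 + 8)*(-12 + 272) = (8222/35)*260 = 427544/7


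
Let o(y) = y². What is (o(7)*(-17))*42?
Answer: -34986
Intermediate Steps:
(o(7)*(-17))*42 = (7²*(-17))*42 = (49*(-17))*42 = -833*42 = -34986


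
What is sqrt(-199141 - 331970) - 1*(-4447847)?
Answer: 4447847 + 7*I*sqrt(10839) ≈ 4.4478e+6 + 728.77*I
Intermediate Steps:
sqrt(-199141 - 331970) - 1*(-4447847) = sqrt(-531111) + 4447847 = 7*I*sqrt(10839) + 4447847 = 4447847 + 7*I*sqrt(10839)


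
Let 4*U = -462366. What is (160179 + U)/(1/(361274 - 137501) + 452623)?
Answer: 3990991455/40513922632 ≈ 0.098509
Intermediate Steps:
U = -231183/2 (U = (¼)*(-462366) = -231183/2 ≈ -1.1559e+5)
(160179 + U)/(1/(361274 - 137501) + 452623) = (160179 - 231183/2)/(1/(361274 - 137501) + 452623) = 89175/(2*(1/223773 + 452623)) = 89175/(2*(101284806580/223773)) = (89175/2)*(223773/101284806580) = 3990991455/40513922632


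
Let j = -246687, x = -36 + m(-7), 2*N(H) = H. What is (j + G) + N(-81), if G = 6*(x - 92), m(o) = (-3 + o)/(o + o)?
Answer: -3464877/14 ≈ -2.4749e+5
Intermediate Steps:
N(H) = H/2
m(o) = (-3 + o)/(2*o) (m(o) = (-3 + o)/((2*o)) = (-3 + o)*(1/(2*o)) = (-3 + o)/(2*o))
x = -247/7 (x = -36 + (½)*(-3 - 7)/(-7) = -36 + (½)*(-⅐)*(-10) = -36 + 5/7 = -247/7 ≈ -35.286)
G = -5346/7 (G = 6*(-247/7 - 92) = 6*(-891/7) = -5346/7 ≈ -763.71)
(j + G) + N(-81) = (-246687 - 5346/7) + (½)*(-81) = -1732155/7 - 81/2 = -3464877/14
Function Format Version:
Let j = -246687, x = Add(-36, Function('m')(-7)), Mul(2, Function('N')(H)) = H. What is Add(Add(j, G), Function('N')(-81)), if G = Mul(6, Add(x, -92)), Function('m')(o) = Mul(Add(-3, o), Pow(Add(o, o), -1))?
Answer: Rational(-3464877, 14) ≈ -2.4749e+5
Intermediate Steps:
Function('N')(H) = Mul(Rational(1, 2), H)
Function('m')(o) = Mul(Rational(1, 2), Pow(o, -1), Add(-3, o)) (Function('m')(o) = Mul(Add(-3, o), Pow(Mul(2, o), -1)) = Mul(Add(-3, o), Mul(Rational(1, 2), Pow(o, -1))) = Mul(Rational(1, 2), Pow(o, -1), Add(-3, o)))
x = Rational(-247, 7) (x = Add(-36, Mul(Rational(1, 2), Pow(-7, -1), Add(-3, -7))) = Add(-36, Mul(Rational(1, 2), Rational(-1, 7), -10)) = Add(-36, Rational(5, 7)) = Rational(-247, 7) ≈ -35.286)
G = Rational(-5346, 7) (G = Mul(6, Add(Rational(-247, 7), -92)) = Mul(6, Rational(-891, 7)) = Rational(-5346, 7) ≈ -763.71)
Add(Add(j, G), Function('N')(-81)) = Add(Add(-246687, Rational(-5346, 7)), Mul(Rational(1, 2), -81)) = Add(Rational(-1732155, 7), Rational(-81, 2)) = Rational(-3464877, 14)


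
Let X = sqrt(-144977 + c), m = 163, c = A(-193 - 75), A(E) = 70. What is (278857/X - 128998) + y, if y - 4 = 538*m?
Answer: -41300 - 278857*I*sqrt(144907)/144907 ≈ -41300.0 - 732.55*I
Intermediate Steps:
c = 70
X = I*sqrt(144907) (X = sqrt(-144977 + 70) = sqrt(-144907) = I*sqrt(144907) ≈ 380.67*I)
y = 87698 (y = 4 + 538*163 = 4 + 87694 = 87698)
(278857/X - 128998) + y = (278857/((I*sqrt(144907))) - 128998) + 87698 = (278857*(-I*sqrt(144907)/144907) - 128998) + 87698 = (-278857*I*sqrt(144907)/144907 - 128998) + 87698 = (-128998 - 278857*I*sqrt(144907)/144907) + 87698 = -41300 - 278857*I*sqrt(144907)/144907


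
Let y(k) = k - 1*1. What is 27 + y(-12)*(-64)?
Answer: 859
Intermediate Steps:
y(k) = -1 + k (y(k) = k - 1 = -1 + k)
27 + y(-12)*(-64) = 27 + (-1 - 12)*(-64) = 27 - 13*(-64) = 27 + 832 = 859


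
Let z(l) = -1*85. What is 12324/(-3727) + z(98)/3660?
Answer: -9084527/2728164 ≈ -3.3299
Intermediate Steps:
z(l) = -85
12324/(-3727) + z(98)/3660 = 12324/(-3727) - 85/3660 = 12324*(-1/3727) - 85*1/3660 = -12324/3727 - 17/732 = -9084527/2728164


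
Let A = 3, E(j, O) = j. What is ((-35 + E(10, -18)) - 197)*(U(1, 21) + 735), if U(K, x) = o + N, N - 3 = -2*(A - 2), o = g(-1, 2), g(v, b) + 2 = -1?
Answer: -162726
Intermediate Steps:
g(v, b) = -3 (g(v, b) = -2 - 1 = -3)
o = -3
N = 1 (N = 3 - 2*(3 - 2) = 3 - 2*1 = 3 - 2 = 1)
U(K, x) = -2 (U(K, x) = -3 + 1 = -2)
((-35 + E(10, -18)) - 197)*(U(1, 21) + 735) = ((-35 + 10) - 197)*(-2 + 735) = (-25 - 197)*733 = -222*733 = -162726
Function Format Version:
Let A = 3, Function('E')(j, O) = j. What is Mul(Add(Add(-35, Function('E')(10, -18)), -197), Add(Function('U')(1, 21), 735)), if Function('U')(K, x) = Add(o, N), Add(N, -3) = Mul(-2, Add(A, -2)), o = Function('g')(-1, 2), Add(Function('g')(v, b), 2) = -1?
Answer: -162726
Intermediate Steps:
Function('g')(v, b) = -3 (Function('g')(v, b) = Add(-2, -1) = -3)
o = -3
N = 1 (N = Add(3, Mul(-2, Add(3, -2))) = Add(3, Mul(-2, 1)) = Add(3, -2) = 1)
Function('U')(K, x) = -2 (Function('U')(K, x) = Add(-3, 1) = -2)
Mul(Add(Add(-35, Function('E')(10, -18)), -197), Add(Function('U')(1, 21), 735)) = Mul(Add(Add(-35, 10), -197), Add(-2, 735)) = Mul(Add(-25, -197), 733) = Mul(-222, 733) = -162726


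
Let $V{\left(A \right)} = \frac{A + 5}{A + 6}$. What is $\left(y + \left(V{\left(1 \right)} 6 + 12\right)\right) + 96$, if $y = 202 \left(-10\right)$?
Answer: $- \frac{13348}{7} \approx -1906.9$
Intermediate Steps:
$V{\left(A \right)} = \frac{5 + A}{6 + A}$
$y = -2020$
$\left(y + \left(V{\left(1 \right)} 6 + 12\right)\right) + 96 = \left(-2020 + \left(\frac{5 + 1}{6 + 1} \cdot 6 + 12\right)\right) + 96 = \left(-2020 + \left(\frac{1}{7} \cdot 6 \cdot 6 + 12\right)\right) + 96 = \left(-2020 + \left(\frac{6}{7} \cdot 6 + 12\right)\right) + 96 = \left(-2020 + \left(\frac{36}{7} + 12\right)\right) + 96 = \left(-2020 + \frac{120}{7}\right) + 96 = - \frac{14020}{7} + 96 = - \frac{13348}{7}$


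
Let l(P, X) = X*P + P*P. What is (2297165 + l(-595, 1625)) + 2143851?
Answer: 3828166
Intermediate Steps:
l(P, X) = P² + P*X (l(P, X) = P*X + P² = P² + P*X)
(2297165 + l(-595, 1625)) + 2143851 = (2297165 - 595*(-595 + 1625)) + 2143851 = (2297165 - 595*1030) + 2143851 = (2297165 - 612850) + 2143851 = 1684315 + 2143851 = 3828166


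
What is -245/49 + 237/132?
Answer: -141/44 ≈ -3.2045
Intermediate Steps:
-245/49 + 237/132 = -245*1/49 + 237*(1/132) = -5 + 79/44 = -141/44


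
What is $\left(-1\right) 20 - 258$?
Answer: $-278$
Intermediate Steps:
$\left(-1\right) 20 - 258 = -20 - 258 = -278$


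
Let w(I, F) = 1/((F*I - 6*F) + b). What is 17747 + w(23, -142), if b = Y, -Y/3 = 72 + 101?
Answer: 52051950/2933 ≈ 17747.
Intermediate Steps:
Y = -519 (Y = -3*(72 + 101) = -3*173 = -519)
b = -519
w(I, F) = 1/(-519 - 6*F + F*I) (w(I, F) = 1/((F*I - 6*F) - 519) = 1/((-6*F + F*I) - 519) = 1/(-519 - 6*F + F*I))
17747 + w(23, -142) = 17747 + 1/(-519 - 6*(-142) - 142*23) = 17747 + 1/(-519 + 852 - 3266) = 17747 + 1/(-2933) = 17747 - 1/2933 = 52051950/2933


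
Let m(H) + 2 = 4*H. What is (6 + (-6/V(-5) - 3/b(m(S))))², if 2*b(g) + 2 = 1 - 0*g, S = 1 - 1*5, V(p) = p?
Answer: 4356/25 ≈ 174.24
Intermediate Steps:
S = -4 (S = 1 - 5 = -4)
m(H) = -2 + 4*H
b(g) = -½ (b(g) = -1 + (1 - 0*g)/2 = -1 + (1 - 1*0)/2 = -1 + (1 + 0)/2 = -1 + (½)*1 = -1 + ½ = -½)
(6 + (-6/V(-5) - 3/b(m(S))))² = (6 + (-6/(-5) - 3/(-½)))² = (6 + (-6*(-⅕) - 3*(-2)))² = (6 + (6/5 + 6))² = (6 + 36/5)² = (66/5)² = 4356/25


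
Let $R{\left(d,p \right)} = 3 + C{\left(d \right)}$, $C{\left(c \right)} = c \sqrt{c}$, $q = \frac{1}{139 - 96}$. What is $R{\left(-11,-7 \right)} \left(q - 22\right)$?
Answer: $- \frac{2835}{43} + \frac{10395 i \sqrt{11}}{43} \approx -65.93 + 801.77 i$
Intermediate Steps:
$q = \frac{1}{43} \approx 0.023256$
$C{\left(c \right)} = c^{\frac{3}{2}}$
$R{\left(d,p \right)} = 3 + d^{\frac{3}{2}}$
$R{\left(-11,-7 \right)} \left(q - 22\right) = \left(3 + \left(-11\right)^{\frac{3}{2}}\right) \left(\frac{1}{43} - 22\right) = \left(3 - 11 i \sqrt{11}\right) \left(- \frac{945}{43}\right) = - \frac{2835}{43} + \frac{10395 i \sqrt{11}}{43}$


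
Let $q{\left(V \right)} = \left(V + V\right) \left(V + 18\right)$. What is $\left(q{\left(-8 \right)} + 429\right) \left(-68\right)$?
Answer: $-18292$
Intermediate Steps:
$q{\left(V \right)} = 2 V \left(18 + V\right)$
$\left(q{\left(-8 \right)} + 429\right) \left(-68\right) = \left(2 \left(-8\right) \left(18 - 8\right) + 429\right) \left(-68\right) = \left(2 \left(-8\right) 10 + 429\right) \left(-68\right) = \left(-160 + 429\right) \left(-68\right) = 269 \left(-68\right) = -18292$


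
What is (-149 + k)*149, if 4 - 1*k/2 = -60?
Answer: -3129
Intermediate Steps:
k = 128 (k = 8 - 2*(-60) = 8 + 120 = 128)
(-149 + k)*149 = (-149 + 128)*149 = -21*149 = -3129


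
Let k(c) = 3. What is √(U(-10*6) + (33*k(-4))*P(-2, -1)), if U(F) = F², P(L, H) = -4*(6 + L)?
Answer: 12*√14 ≈ 44.900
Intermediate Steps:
P(L, H) = -24 - 4*L
√(U(-10*6) + (33*k(-4))*P(-2, -1)) = √((-10*6)² + (33*3)*(-24 - 4*(-2))) = √((-60)² + 99*(-24 + 8)) = √(3600 + 99*(-16)) = √(3600 - 1584) = √2016 = 12*√14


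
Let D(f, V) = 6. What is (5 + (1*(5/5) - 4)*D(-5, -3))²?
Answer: 169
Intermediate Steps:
(5 + (1*(5/5) - 4)*D(-5, -3))² = (5 + (1*(5/5) - 4)*6)² = (5 + (1*(5*(⅕)) - 4)*6)² = (5 + (1*1 - 4)*6)² = (5 + (1 - 4)*6)² = (5 - 3*6)² = (5 - 18)² = (-13)² = 169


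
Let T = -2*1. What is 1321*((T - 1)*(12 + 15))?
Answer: -107001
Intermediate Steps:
T = -2
1321*((T - 1)*(12 + 15)) = 1321*((-2 - 1)*(12 + 15)) = 1321*(-3*27) = 1321*(-81) = -107001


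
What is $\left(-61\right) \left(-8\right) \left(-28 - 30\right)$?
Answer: $-28304$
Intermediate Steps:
$\left(-61\right) \left(-8\right) \left(-28 - 30\right) = 488 \left(-58\right) = -28304$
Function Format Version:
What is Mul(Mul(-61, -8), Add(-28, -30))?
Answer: -28304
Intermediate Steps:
Mul(Mul(-61, -8), Add(-28, -30)) = Mul(488, -58) = -28304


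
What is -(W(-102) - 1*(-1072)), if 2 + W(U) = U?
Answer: -968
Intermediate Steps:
W(U) = -2 + U
-(W(-102) - 1*(-1072)) = -((-2 - 102) - 1*(-1072)) = -(-104 + 1072) = -1*968 = -968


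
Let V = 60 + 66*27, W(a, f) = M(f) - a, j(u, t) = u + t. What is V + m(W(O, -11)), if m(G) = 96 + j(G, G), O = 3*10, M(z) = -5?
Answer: 1868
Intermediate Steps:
j(u, t) = t + u
O = 30
W(a, f) = -5 - a
V = 1842 (V = 60 + 1782 = 1842)
m(G) = 96 + 2*G (m(G) = 96 + (G + G) = 96 + 2*G)
V + m(W(O, -11)) = 1842 + (96 + 2*(-5 - 1*30)) = 1842 + (96 + 2*(-5 - 30)) = 1842 + (96 + 2*(-35)) = 1842 + (96 - 70) = 1842 + 26 = 1868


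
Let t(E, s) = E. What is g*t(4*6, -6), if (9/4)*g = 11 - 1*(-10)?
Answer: 224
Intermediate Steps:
g = 28/3 (g = 4*(11 - 1*(-10))/9 = 4*(11 + 10)/9 = (4/9)*21 = 28/3 ≈ 9.3333)
g*t(4*6, -6) = 28*(4*6)/3 = (28/3)*24 = 224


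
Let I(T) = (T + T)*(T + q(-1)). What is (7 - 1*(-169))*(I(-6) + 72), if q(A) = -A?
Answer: 23232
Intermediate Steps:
I(T) = 2*T*(1 + T) (I(T) = (T + T)*(T - 1*(-1)) = (2*T)*(T + 1) = (2*T)*(1 + T) = 2*T*(1 + T))
(7 - 1*(-169))*(I(-6) + 72) = (7 - 1*(-169))*(2*(-6)*(1 - 6) + 72) = (7 + 169)*(2*(-6)*(-5) + 72) = 176*(60 + 72) = 176*132 = 23232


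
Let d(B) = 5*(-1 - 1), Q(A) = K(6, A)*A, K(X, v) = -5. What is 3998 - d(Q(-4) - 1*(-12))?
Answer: 4008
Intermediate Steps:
Q(A) = -5*A
d(B) = -10 (d(B) = 5*(-2) = -10)
3998 - d(Q(-4) - 1*(-12)) = 3998 - 1*(-10) = 3998 + 10 = 4008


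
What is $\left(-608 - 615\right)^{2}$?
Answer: $1495729$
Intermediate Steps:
$\left(-608 - 615\right)^{2} = \left(-1223\right)^{2} = 1495729$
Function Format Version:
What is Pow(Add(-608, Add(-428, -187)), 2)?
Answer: 1495729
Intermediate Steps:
Pow(Add(-608, Add(-428, -187)), 2) = Pow(Add(-608, -615), 2) = Pow(-1223, 2) = 1495729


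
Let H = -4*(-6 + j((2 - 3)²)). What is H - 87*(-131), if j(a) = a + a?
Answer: 11413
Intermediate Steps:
j(a) = 2*a
H = 16 (H = -4*(-6 + 2*(2 - 3)²) = -4*(-6 + 2*(-1)²) = -4*(-6 + 2*1) = -4*(-6 + 2) = -4*(-4) = 16)
H - 87*(-131) = 16 - 87*(-131) = 16 + 11397 = 11413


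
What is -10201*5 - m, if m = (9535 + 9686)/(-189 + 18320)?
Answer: -924790876/18131 ≈ -51006.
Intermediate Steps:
m = 19221/18131 ≈ 1.0601
-10201*5 - m = -10201*5 - 1*19221/18131 = -51005 - 19221/18131 = -924790876/18131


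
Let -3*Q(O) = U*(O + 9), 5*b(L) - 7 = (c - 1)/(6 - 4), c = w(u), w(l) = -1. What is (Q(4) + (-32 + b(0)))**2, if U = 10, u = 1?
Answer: 1236544/225 ≈ 5495.8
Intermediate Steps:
c = -1
b(L) = 6/5 (b(L) = 7/5 + ((-1 - 1)/(6 - 4))/5 = 7/5 + (-2/2)/5 = 7/5 + (-2*1/2)/5 = 7/5 + (1/5)*(-1) = 7/5 - 1/5 = 6/5)
Q(O) = -30 - 10*O/3 (Q(O) = -10*(O + 9)/3 = -10*(9 + O)/3 = -(90 + 10*O)/3 = -30 - 10*O/3)
(Q(4) + (-32 + b(0)))**2 = ((-30 - 10/3*4) + (-32 + 6/5))**2 = ((-30 - 40/3) - 154/5)**2 = (-130/3 - 154/5)**2 = (-1112/15)**2 = 1236544/225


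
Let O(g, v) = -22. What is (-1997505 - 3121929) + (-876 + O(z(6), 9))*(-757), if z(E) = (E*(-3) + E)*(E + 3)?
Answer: -4439648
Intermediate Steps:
z(E) = -2*E*(3 + E) (z(E) = (-3*E + E)*(3 + E) = (-2*E)*(3 + E) = -2*E*(3 + E))
(-1997505 - 3121929) + (-876 + O(z(6), 9))*(-757) = (-1997505 - 3121929) + (-876 - 22)*(-757) = -5119434 - 898*(-757) = -5119434 + 679786 = -4439648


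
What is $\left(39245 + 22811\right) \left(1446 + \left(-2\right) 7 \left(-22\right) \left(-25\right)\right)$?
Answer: $-388098224$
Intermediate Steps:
$\left(39245 + 22811\right) \left(1446 + \left(-2\right) 7 \left(-22\right) \left(-25\right)\right) = 62056 \left(1446 + \left(-14\right) \left(-22\right) \left(-25\right)\right) = 62056 \left(1446 + 308 \left(-25\right)\right) = 62056 \left(1446 - 7700\right) = 62056 \left(-6254\right) = -388098224$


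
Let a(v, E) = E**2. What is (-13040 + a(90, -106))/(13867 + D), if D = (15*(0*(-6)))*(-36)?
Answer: -1804/13867 ≈ -0.13009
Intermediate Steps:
D = 0 (D = (15*0)*(-36) = 0*(-36) = 0)
(-13040 + a(90, -106))/(13867 + D) = (-13040 + (-106)**2)/(13867 + 0) = (-13040 + 11236)/13867 = -1804*1/13867 = -1804/13867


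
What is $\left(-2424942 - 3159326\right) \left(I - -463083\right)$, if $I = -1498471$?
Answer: $5781884075984$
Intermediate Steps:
$\left(-2424942 - 3159326\right) \left(I - -463083\right) = \left(-2424942 - 3159326\right) \left(-1498471 - -463083\right) = - 5584268 \left(-1498471 + \left(463947 - 864\right)\right) = - 5584268 \left(-1498471 + 463083\right) = \left(-5584268\right) \left(-1035388\right) = 5781884075984$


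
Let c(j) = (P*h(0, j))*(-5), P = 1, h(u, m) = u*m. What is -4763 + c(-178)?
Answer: -4763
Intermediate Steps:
h(u, m) = m*u
c(j) = 0 (c(j) = (1*(j*0))*(-5) = (1*0)*(-5) = 0*(-5) = 0)
-4763 + c(-178) = -4763 + 0 = -4763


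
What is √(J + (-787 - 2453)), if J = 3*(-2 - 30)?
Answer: 2*I*√834 ≈ 57.758*I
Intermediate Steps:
J = -96 (J = 3*(-32) = -96)
√(J + (-787 - 2453)) = √(-96 + (-787 - 2453)) = √(-96 - 3240) = √(-3336) = 2*I*√834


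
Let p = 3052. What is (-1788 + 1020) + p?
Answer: 2284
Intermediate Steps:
(-1788 + 1020) + p = (-1788 + 1020) + 3052 = -768 + 3052 = 2284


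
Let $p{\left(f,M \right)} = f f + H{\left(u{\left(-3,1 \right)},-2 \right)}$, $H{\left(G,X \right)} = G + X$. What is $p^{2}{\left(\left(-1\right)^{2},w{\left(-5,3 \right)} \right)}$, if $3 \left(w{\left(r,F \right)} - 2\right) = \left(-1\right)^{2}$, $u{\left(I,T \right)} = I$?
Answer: $16$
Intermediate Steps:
$w{\left(r,F \right)} = \frac{7}{3}$ ($w{\left(r,F \right)} = 2 + \frac{\left(-1\right)^{2}}{3} = 2 + \frac{1}{3} \cdot 1 = 2 + \frac{1}{3} = \frac{7}{3}$)
$p{\left(f,M \right)} = -5 + f^{2}$ ($p{\left(f,M \right)} = f f - 5 = f^{2} - 5 = -5 + f^{2}$)
$p^{2}{\left(\left(-1\right)^{2},w{\left(-5,3 \right)} \right)} = \left(-5 + \left(\left(-1\right)^{2}\right)^{2}\right)^{2} = \left(-5 + 1^{2}\right)^{2} = \left(-5 + 1\right)^{2} = \left(-4\right)^{2} = 16$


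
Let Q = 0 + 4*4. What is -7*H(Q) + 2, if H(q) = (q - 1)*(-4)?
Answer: 422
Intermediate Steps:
Q = 16 (Q = 0 + 16 = 16)
H(q) = 4 - 4*q (H(q) = (-1 + q)*(-4) = 4 - 4*q)
-7*H(Q) + 2 = -7*(4 - 4*16) + 2 = -7*(4 - 64) + 2 = -7*(-60) + 2 = 420 + 2 = 422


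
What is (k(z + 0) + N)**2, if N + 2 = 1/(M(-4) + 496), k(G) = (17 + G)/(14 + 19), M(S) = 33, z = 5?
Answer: 4464769/2518569 ≈ 1.7727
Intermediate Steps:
k(G) = 17/33 + G/33 (k(G) = (17 + G)/33 = (17 + G)*(1/33) = 17/33 + G/33)
N = -1057/529 (N = -2 + 1/(33 + 496) = -2 + 1/529 = -1057/529 ≈ -1.9981)
(k(z + 0) + N)**2 = ((17/33 + (5 + 0)/33) - 1057/529)**2 = ((17/33 + (1/33)*5) - 1057/529)**2 = ((17/33 + 5/33) - 1057/529)**2 = (2/3 - 1057/529)**2 = (-2113/1587)**2 = 4464769/2518569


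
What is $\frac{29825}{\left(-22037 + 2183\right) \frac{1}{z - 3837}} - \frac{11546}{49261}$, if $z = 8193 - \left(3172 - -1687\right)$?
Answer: $\frac{738783056191}{978027894} \approx 755.38$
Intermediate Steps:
$z = 3334$ ($z = 8193 - \left(3172 + 1687\right) = 8193 - 4859 = 3334$)
$\frac{29825}{\left(-22037 + 2183\right) \frac{1}{z - 3837}} - \frac{11546}{49261} = \frac{29825}{\left(-22037 + 2183\right) \frac{1}{3334 - 3837}} - \frac{11546}{49261} = \frac{29825}{\left(-19854\right) \frac{1}{-503}} - \frac{11546}{49261} = \frac{29825}{\left(-19854\right) \left(- \frac{1}{503}\right)} - \frac{11546}{49261} = \frac{29825}{\frac{19854}{503}} - \frac{11546}{49261} = 29825 \cdot \frac{503}{19854} - \frac{11546}{49261} = \frac{15001975}{19854} - \frac{11546}{49261} = \frac{738783056191}{978027894}$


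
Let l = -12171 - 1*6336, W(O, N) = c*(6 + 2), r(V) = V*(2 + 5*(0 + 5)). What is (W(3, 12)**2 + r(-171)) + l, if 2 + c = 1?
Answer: -23060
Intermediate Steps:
c = -1 (c = -2 + 1 = -1)
r(V) = 27*V (r(V) = V*(2 + 5*5) = V*(2 + 25) = V*27 = 27*V)
W(O, N) = -8 (W(O, N) = -(6 + 2) = -1*8 = -8)
l = -18507 (l = -12171 - 6336 = -18507)
(W(3, 12)**2 + r(-171)) + l = ((-8)**2 + 27*(-171)) - 18507 = (64 - 4617) - 18507 = -4553 - 18507 = -23060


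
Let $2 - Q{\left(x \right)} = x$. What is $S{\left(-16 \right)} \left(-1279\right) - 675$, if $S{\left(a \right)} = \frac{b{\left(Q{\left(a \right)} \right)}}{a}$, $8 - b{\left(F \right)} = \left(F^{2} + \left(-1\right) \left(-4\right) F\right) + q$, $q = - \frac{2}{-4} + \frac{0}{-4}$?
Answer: $- \frac{1015383}{32} \approx -31731.0$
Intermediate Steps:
$Q{\left(x \right)} = 2 - x$
$q = \frac{1}{2}$ ($q = \left(-2\right) \left(- \frac{1}{4}\right) + 0 \left(- \frac{1}{4}\right) = \frac{1}{2} + 0 = \frac{1}{2} \approx 0.5$)
$b{\left(F \right)} = \frac{15}{2} - F^{2} - 4 F$ ($b{\left(F \right)} = 8 - \left(\left(F^{2} + \left(-1\right) \left(-4\right) F\right) + \frac{1}{2}\right) = 8 - \left(\left(F^{2} + 4 F\right) + \frac{1}{2}\right) = 8 - \left(\frac{1}{2} + F^{2} + 4 F\right) = \frac{15}{2} - F^{2} - 4 F$)
$S{\left(a \right)} = \frac{- \frac{1}{2} - \left(2 - a\right)^{2} + 4 a}{a}$ ($S{\left(a \right)} = \frac{\frac{15}{2} - \left(2 - a\right)^{2} - 4 \left(2 - a\right)}{a} = \frac{\frac{15}{2} - \left(2 - a\right)^{2} + \left(-8 + 4 a\right)}{a} = \frac{- \frac{1}{2} - \left(2 - a\right)^{2} + 4 a}{a}$)
$S{\left(-16 \right)} \left(-1279\right) - 675 = \left(8 - -16 - \frac{9}{2 \left(-16\right)}\right) \left(-1279\right) - 675 = \left(8 + 16 - - \frac{9}{32}\right) \left(-1279\right) - 675 = \left(8 + 16 + \frac{9}{32}\right) \left(-1279\right) - 675 = \frac{777}{32} \left(-1279\right) - 675 = - \frac{993783}{32} - 675 = - \frac{1015383}{32}$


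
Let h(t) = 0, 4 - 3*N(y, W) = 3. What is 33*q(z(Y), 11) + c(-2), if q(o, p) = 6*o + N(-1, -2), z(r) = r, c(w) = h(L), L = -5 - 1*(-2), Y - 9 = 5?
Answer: 2783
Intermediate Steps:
Y = 14 (Y = 9 + 5 = 14)
N(y, W) = 1/3 (N(y, W) = 4/3 - 1/3*3 = 4/3 - 1 = 1/3)
L = -3 (L = -5 + 2 = -3)
c(w) = 0
q(o, p) = 1/3 + 6*o (q(o, p) = 6*o + 1/3 = 1/3 + 6*o)
33*q(z(Y), 11) + c(-2) = 33*(1/3 + 6*14) + 0 = 33*(1/3 + 84) + 0 = 33*(253/3) + 0 = 2783 + 0 = 2783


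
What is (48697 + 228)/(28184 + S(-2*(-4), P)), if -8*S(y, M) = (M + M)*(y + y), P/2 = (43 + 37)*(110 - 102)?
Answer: 48925/23064 ≈ 2.1213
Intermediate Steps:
P = 1280 (P = 2*((43 + 37)*(110 - 102)) = 2*(80*8) = 2*640 = 1280)
S(y, M) = -M*y/2 (S(y, M) = -(M + M)*(y + y)/8 = -2*M*2*y/8 = -M*y/2)
(48697 + 228)/(28184 + S(-2*(-4), P)) = (48697 + 228)/(28184 - ½*1280*(-2*(-4))) = 48925/(28184 - ½*1280*8) = 48925/(28184 - 5120) = 48925/23064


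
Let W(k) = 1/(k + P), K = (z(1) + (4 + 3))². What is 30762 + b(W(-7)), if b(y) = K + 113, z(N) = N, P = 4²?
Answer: 30939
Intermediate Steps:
P = 16
K = 64 (K = (1 + (4 + 3))² = (1 + 7)² = 8² = 64)
W(k) = 1/(16 + k) (W(k) = 1/(k + 16) = 1/(16 + k))
b(y) = 177 (b(y) = 64 + 113 = 177)
30762 + b(W(-7)) = 30762 + 177 = 30939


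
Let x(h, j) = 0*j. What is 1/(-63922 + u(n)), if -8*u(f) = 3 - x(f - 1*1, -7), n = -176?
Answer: -8/511379 ≈ -1.5644e-5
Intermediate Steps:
x(h, j) = 0
u(f) = -3/8 (u(f) = -(3 - 1*0)/8 = -(3 + 0)/8 = -⅛*3 = -3/8)
1/(-63922 + u(n)) = 1/(-63922 - 3/8) = 1/(-511379/8) = -8/511379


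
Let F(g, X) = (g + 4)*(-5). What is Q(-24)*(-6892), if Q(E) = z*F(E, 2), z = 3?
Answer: -2067600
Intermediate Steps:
F(g, X) = -20 - 5*g (F(g, X) = (4 + g)*(-5) = -20 - 5*g)
Q(E) = -60 - 15*E (Q(E) = 3*(-20 - 5*E) = -60 - 15*E)
Q(-24)*(-6892) = (-60 - 15*(-24))*(-6892) = (-60 + 360)*(-6892) = 300*(-6892) = -2067600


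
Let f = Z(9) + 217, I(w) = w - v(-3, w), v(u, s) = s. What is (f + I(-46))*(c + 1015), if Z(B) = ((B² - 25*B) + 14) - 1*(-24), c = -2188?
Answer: -130203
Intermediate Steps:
Z(B) = 38 + B² - 25*B (Z(B) = (14 + B² - 25*B) + 24 = 38 + B² - 25*B)
I(w) = 0 (I(w) = w - w = 0)
f = 111 (f = (38 + 9² - 25*9) + 217 = (38 + 81 - 225) + 217 = -106 + 217 = 111)
(f + I(-46))*(c + 1015) = (111 + 0)*(-2188 + 1015) = 111*(-1173) = -130203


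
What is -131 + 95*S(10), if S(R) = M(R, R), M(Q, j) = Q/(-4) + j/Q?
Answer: -547/2 ≈ -273.50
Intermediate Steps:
M(Q, j) = -Q/4 + j/Q (M(Q, j) = Q*(-¼) + j/Q = -Q/4 + j/Q)
S(R) = 1 - R/4 (S(R) = -R/4 + R/R = -R/4 + 1 = 1 - R/4)
-131 + 95*S(10) = -131 + 95*(1 - ¼*10) = -131 + 95*(1 - 5/2) = -131 + 95*(-3/2) = -131 - 285/2 = -547/2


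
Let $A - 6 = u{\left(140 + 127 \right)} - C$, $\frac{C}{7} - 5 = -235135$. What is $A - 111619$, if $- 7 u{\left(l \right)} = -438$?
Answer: $\frac{10740517}{7} \approx 1.5344 \cdot 10^{6}$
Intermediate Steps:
$u{\left(l \right)} = \frac{438}{7}$ ($u{\left(l \right)} = \left(- \frac{1}{7}\right) \left(-438\right) = \frac{438}{7}$)
$C = -1645910$ ($C = 35 + 7 \left(-235135\right) = 35 - 1645945 = -1645910$)
$A = \frac{11521850}{7}$ ($A = 6 + \left(\frac{438}{7} - -1645910\right) = 6 + \left(\frac{438}{7} + 1645910\right) = 6 + \frac{11521808}{7} = \frac{11521850}{7} \approx 1.646 \cdot 10^{6}$)
$A - 111619 = \frac{11521850}{7} - 111619 = \frac{10740517}{7}$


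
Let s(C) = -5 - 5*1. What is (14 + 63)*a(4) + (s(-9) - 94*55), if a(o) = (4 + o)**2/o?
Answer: -3948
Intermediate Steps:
s(C) = -10 (s(C) = -5 - 5 = -10)
a(o) = (4 + o)**2/o
(14 + 63)*a(4) + (s(-9) - 94*55) = (14 + 63)*((4 + 4)**2/4) + (-10 - 94*55) = 77*((1/4)*8**2) + (-10 - 5170) = 77*((1/4)*64) - 5180 = 77*16 - 5180 = 1232 - 5180 = -3948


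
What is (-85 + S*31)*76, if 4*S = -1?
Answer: -7049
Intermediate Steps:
S = -¼ (S = (¼)*(-1) = -¼ ≈ -0.25000)
(-85 + S*31)*76 = (-85 - ¼*31)*76 = (-85 - 31/4)*76 = -371/4*76 = -7049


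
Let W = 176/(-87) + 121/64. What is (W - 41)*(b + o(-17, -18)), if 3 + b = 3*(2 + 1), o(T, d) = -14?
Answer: 229025/696 ≈ 329.06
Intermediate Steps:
W = -737/5568 (W = 176*(-1/87) + 121*(1/64) = -176/87 + 121/64 = -737/5568 ≈ -0.13236)
b = 6 (b = -3 + 3*(2 + 1) = -3 + 3*3 = -3 + 9 = 6)
(W - 41)*(b + o(-17, -18)) = (-737/5568 - 41)*(6 - 14) = -229025/5568*(-8) = 229025/696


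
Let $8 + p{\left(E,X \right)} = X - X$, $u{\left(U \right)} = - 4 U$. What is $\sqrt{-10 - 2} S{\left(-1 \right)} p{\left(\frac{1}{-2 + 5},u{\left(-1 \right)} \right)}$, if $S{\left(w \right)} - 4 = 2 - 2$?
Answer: $- 64 i \sqrt{3} \approx - 110.85 i$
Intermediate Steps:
$S{\left(w \right)} = 4$ ($S{\left(w \right)} = 4 + \left(2 - 2\right) = 4 + 0 = 4$)
$p{\left(E,X \right)} = -8$ ($p{\left(E,X \right)} = -8 + \left(X - X\right) = -8 + 0 = -8$)
$\sqrt{-10 - 2} S{\left(-1 \right)} p{\left(\frac{1}{-2 + 5},u{\left(-1 \right)} \right)} = \sqrt{-10 - 2} \cdot 4 \left(-8\right) = \sqrt{-12} \cdot 4 \left(-8\right) = 2 i \sqrt{3} \cdot 4 \left(-8\right) = 8 i \sqrt{3} \left(-8\right) = - 64 i \sqrt{3}$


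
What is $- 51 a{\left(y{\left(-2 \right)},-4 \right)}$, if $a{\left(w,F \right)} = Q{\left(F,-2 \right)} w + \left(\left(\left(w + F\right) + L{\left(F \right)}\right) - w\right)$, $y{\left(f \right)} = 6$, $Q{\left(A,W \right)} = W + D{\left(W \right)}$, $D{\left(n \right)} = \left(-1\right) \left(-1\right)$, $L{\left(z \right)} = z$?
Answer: $714$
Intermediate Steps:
$D{\left(n \right)} = 1$
$Q{\left(A,W \right)} = 1 + W$ ($Q{\left(A,W \right)} = W + 1 = 1 + W$)
$a{\left(w,F \right)} = - w + 2 F$ ($a{\left(w,F \right)} = \left(1 - 2\right) w + \left(\left(\left(w + F\right) + F\right) - w\right) = - w + \left(\left(\left(F + w\right) + F\right) - w\right) = - w + \left(\left(w + 2 F\right) - w\right) = - w + 2 F$)
$- 51 a{\left(y{\left(-2 \right)},-4 \right)} = - 51 \left(\left(-1\right) 6 + 2 \left(-4\right)\right) = - 51 \left(-6 - 8\right) = \left(-51\right) \left(-14\right) = 714$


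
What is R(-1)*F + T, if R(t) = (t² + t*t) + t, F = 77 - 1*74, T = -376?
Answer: -373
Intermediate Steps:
F = 3 (F = 77 - 74 = 3)
R(t) = t + 2*t² (R(t) = (t² + t²) + t = 2*t² + t = t + 2*t²)
R(-1)*F + T = -(1 + 2*(-1))*3 - 376 = -(1 - 2)*3 - 376 = -1*(-1)*3 - 376 = 1*3 - 376 = 3 - 376 = -373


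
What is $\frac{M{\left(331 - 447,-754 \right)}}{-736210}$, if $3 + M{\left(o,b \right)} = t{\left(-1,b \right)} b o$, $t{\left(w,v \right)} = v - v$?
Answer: $\frac{3}{736210} \approx 4.0749 \cdot 10^{-6}$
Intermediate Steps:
$t{\left(w,v \right)} = 0$
$M{\left(o,b \right)} = -3$ ($M{\left(o,b \right)} = -3 + 0 b o = -3 + 0 o = -3 + 0 = -3$)
$\frac{M{\left(331 - 447,-754 \right)}}{-736210} = - \frac{3}{-736210} = \left(-3\right) \left(- \frac{1}{736210}\right) = \frac{3}{736210}$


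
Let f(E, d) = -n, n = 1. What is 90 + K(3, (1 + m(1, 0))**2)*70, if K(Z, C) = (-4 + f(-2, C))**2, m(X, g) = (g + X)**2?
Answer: 1840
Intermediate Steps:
f(E, d) = -1 (f(E, d) = -1*1 = -1)
m(X, g) = (X + g)**2
K(Z, C) = 25 (K(Z, C) = (-4 - 1)**2 = (-5)**2 = 25)
90 + K(3, (1 + m(1, 0))**2)*70 = 90 + 25*70 = 90 + 1750 = 1840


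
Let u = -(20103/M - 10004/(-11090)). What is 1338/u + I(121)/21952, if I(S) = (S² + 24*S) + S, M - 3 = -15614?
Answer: 1271549338451089/366432805088 ≈ 3470.1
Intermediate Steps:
M = -15611 (M = 3 - 15614 = -15611)
u = 33384913/86562995 (u = -(20103/(-15611) - 10004/(-11090)) = -(20103*(-1/15611) - 10004*(-1/11090)) = -(-20103/15611 + 5002/5545) = -1*(-33384913/86562995) = 33384913/86562995 ≈ 0.38567)
I(S) = S² + 25*S
1338/u + I(121)/21952 = 1338/(33384913/86562995) + (121*(25 + 121))/21952 = 1338*(86562995/33384913) + (121*146)*(1/21952) = 115821287310/33384913 + 17666*(1/21952) = 115821287310/33384913 + 8833/10976 = 1271549338451089/366432805088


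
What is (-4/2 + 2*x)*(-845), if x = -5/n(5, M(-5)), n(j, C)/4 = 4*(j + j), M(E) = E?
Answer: 27885/16 ≈ 1742.8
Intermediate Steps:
n(j, C) = 32*j (n(j, C) = 4*(4*(j + j)) = 4*(4*(2*j)) = 4*(8*j) = 32*j)
x = -1/32 (x = -5/(32*5) = -5/160 = -5*1/160 = -1/32 ≈ -0.031250)
(-4/2 + 2*x)*(-845) = (-4/2 + 2*(-1/32))*(-845) = (-4*1/2 - 1/16)*(-845) = (-2 - 1/16)*(-845) = -33/16*(-845) = 27885/16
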